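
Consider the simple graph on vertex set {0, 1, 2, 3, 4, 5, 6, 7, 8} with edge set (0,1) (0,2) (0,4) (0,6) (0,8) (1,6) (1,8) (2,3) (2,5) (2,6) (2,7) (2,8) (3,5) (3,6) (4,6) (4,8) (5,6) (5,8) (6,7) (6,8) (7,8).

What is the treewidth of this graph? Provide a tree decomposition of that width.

Treewidth 3.
Bags: B1 = {2, 3, 5, 6}  B2 = {2, 5, 6, 8}  B3 = {0, 2, 6, 8}  B4 = {0, 1, 6, 8}  B5 = {2, 6, 7, 8}  B6 = {0, 4, 6, 8}
Tree: B1–B2, B2–B3, B3–B4, B2–B5, B4–B6

Each bag holds 4 vertices, so the decomposition has width 3, which upper-bounds the treewidth. On the other hand G contains the 4-clique {0, 1, 6, 8}. A clique must lie in a single bag of any decomposition, so no decomposition can have width below 3. Therefore the treewidth is 3.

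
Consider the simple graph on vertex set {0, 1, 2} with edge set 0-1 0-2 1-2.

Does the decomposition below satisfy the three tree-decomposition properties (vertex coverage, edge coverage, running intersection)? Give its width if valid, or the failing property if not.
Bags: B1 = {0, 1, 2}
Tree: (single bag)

Yes; width 2.

Every vertex of G appears in some bag (union = {0, 1, 2}); every edge is covered by a bag; and for each vertex v the set of bags containing v is connected in the bag tree. The decomposition is therefore valid. The largest bag has 3 vertices, so the width is 2.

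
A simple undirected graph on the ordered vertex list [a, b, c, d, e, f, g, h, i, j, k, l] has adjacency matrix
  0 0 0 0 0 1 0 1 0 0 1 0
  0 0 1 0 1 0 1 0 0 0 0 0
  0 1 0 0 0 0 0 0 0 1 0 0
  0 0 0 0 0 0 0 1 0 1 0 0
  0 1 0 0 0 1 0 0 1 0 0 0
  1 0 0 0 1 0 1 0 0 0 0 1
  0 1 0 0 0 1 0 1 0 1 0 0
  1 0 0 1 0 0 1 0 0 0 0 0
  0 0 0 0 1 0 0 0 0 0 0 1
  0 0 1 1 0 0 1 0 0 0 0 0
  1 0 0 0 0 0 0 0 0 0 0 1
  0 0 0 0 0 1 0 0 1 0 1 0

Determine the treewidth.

A width-3 tree decomposition is:
Bags: B1 = {a, i, k, l}  B2 = {a, f, i, l}  B3 = {a, e, f, i}  B4 = {a, e, f, h}  B5 = {e, f, g, h}  B6 = {b, e, g, h}  B7 = {b, d, g, h}  B8 = {b, d, g, j}  B9 = {b, c, d, j}
Tree: B1–B2, B2–B3, B3–B4, B4–B5, B5–B6, B6–B7, B7–B8, B8–B9
Each bag holds 4 vertices, so the decomposition has width 3, which upper-bounds the treewidth. For the lower bound: the 4 vertex sets {i,k,l}, {a}, {f}, {b,e,g,h} are disjoint, each induces a connected subgraph, and every pair is joined by at least one edge of G. Contracting each set to a single vertex therefore yields K_{4} as a minor, and since treewidth is minor-monotone, tw(G) ≥ tw(K_{4}) = 3. The upper and lower bounds meet at 3, so that is the treewidth.

3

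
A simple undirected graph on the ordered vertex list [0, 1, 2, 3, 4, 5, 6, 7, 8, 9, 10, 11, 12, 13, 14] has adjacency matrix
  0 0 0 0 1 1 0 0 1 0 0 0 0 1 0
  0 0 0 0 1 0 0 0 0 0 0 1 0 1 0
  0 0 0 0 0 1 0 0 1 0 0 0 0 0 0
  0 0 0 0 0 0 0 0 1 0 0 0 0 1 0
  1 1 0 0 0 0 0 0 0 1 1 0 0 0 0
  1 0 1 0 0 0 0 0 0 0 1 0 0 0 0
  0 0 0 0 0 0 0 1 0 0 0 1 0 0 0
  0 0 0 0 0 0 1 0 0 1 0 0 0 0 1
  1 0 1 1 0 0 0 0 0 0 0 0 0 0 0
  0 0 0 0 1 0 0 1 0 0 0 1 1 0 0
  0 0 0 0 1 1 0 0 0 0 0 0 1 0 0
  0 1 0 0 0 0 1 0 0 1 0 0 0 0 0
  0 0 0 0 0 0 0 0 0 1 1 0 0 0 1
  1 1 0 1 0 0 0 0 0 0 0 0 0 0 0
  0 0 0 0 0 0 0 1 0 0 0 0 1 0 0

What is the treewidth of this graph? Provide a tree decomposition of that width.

The largest bag has 4 vertices, giving width 3; this decomposition certifies tw(G) ≤ 3. For the lower bound: the 4 vertex sets {6,7,14}, {12}, {9}, {1,4,10,11} are disjoint, each induces a connected subgraph, and every pair is joined by at least one edge of G. Contracting each set to a single vertex therefore yields K_{4} as a minor, and since treewidth is minor-monotone, tw(G) ≥ tw(K_{4}) = 3. Hence tw(G) = 3 exactly.

Treewidth 3.
Bags: B1 = {6, 7, 12, 14}  B2 = {6, 7, 9, 12}  B3 = {6, 9, 11, 12}  B4 = {9, 10, 11, 12}  B5 = {4, 9, 10, 11}  B6 = {1, 4, 10, 11}  B7 = {1, 4, 5, 10}  B8 = {0, 1, 4, 5}  B9 = {0, 1, 5, 13}  B10 = {0, 2, 5, 13}  B11 = {0, 2, 8, 13}  B12 = {2, 3, 8, 13}
Tree: B1–B2, B2–B3, B3–B4, B4–B5, B5–B6, B6–B7, B7–B8, B8–B9, B9–B10, B10–B11, B11–B12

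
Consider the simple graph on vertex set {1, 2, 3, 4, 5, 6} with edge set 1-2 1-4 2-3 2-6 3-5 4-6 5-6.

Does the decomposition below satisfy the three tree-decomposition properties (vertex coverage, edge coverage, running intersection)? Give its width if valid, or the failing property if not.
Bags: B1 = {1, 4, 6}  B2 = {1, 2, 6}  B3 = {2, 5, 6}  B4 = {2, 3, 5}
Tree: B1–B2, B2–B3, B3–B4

Checking the three conditions: (i) the bags cover all of {1, 2, 3, 4, 5, 6}; (ii) for each edge, some bag contains both endpoints; (iii) the bags containing any fixed vertex form a subtree. All hold, so the decomposition is valid with width 3 − 1 = 2.

Yes; width 2.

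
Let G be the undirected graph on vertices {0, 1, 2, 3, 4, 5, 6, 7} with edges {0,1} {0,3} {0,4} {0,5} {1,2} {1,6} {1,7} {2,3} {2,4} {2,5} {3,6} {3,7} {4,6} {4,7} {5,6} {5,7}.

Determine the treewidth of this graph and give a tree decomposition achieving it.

Each bag holds 5 vertices, so the decomposition has width 4, which upper-bounds the treewidth. For the lower bound: the 5 vertex sets {4,6}, {2,3}, {5,7}, {0}, {1} are disjoint, each induces a connected subgraph, and every pair is joined by at least one edge of G. Contracting each set to a single vertex therefore yields K_{5} as a minor, and since treewidth is minor-monotone, tw(G) ≥ tw(K_{5}) = 4. Hence tw(G) = 4 exactly.

Treewidth 4.
One optimal decomposition is:
Bags: B1 = {0, 2, 4, 6, 7}  B2 = {0, 2, 3, 6, 7}  B3 = {0, 2, 5, 6, 7}  B4 = {0, 1, 2, 6, 7}
Tree: B1–B2, B2–B3, B3–B4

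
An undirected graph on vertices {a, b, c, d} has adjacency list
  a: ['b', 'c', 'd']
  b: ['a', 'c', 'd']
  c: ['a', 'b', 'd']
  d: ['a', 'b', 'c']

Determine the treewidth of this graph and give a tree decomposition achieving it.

With just one bag of size 4, the width is 4 − 1 = 3, so tw(G) ≤ 3. For the lower bound, the 4 vertices {a, b, c, d} are pairwise adjacent, and any tree decomposition puts a clique entirely inside one bag — forcing width ≥ 3. Combining the bounds, tw(G) = 3.

Treewidth 3.
Bags: B1 = {a, b, c, d}
Tree: (single bag)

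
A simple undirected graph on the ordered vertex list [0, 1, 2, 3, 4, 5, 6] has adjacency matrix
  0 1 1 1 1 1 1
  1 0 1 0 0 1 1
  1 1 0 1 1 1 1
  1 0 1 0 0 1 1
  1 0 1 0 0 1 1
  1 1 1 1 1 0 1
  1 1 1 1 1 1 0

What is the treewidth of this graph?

4

A width-4 tree decomposition is:
Bags: B1 = {0, 2, 3, 5, 6}  B2 = {0, 1, 2, 5, 6}  B3 = {0, 2, 4, 5, 6}
Tree: B1–B2, B1–B3
Every bag has size at most 5, so the width is 5 − 1 = 4 and tw(G) ≤ 4. Conversely, {0, 1, 2, 5, 6} is a clique of size 5, and the vertices of any clique must share a bag in every tree decomposition; so some bag has ≥ 5 vertices and tw(G) ≥ 4. Therefore the treewidth is 4.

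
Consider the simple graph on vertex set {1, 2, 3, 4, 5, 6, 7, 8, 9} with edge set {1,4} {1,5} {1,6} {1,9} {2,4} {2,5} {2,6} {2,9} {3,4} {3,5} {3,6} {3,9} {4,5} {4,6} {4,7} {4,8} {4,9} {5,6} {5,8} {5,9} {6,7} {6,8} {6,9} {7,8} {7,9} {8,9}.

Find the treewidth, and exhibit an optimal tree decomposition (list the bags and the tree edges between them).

Every bag has size at most 5, so the width is 5 − 1 = 4 and tw(G) ≤ 4. For the lower bound, the 5 vertices {4, 5, 6, 8, 9} are pairwise adjacent, and any tree decomposition puts a clique entirely inside one bag — forcing width ≥ 4. Hence tw(G) = 4 exactly.

Treewidth 4.
Bags: B1 = {4, 5, 6, 8, 9}  B2 = {1, 4, 5, 6, 9}  B3 = {3, 4, 5, 6, 9}  B4 = {4, 6, 7, 8, 9}  B5 = {2, 4, 5, 6, 9}
Tree: B1–B2, B2–B3, B1–B4, B3–B5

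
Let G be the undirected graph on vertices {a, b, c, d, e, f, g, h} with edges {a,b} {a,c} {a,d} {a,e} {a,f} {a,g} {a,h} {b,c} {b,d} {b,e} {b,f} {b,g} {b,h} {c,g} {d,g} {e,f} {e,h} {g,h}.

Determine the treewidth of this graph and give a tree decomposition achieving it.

Treewidth 3.
Bags: B1 = {a, b, c, g}  B2 = {a, b, d, g}  B3 = {a, b, g, h}  B4 = {a, b, e, h}  B5 = {a, b, e, f}
Tree: B1–B2, B2–B3, B3–B4, B4–B5

The largest bag has 4 vertices, giving width 3; this decomposition certifies tw(G) ≤ 3. Conversely, {a, b, d, g} is a clique of size 4, and the vertices of any clique must share a bag in every tree decomposition; so some bag has ≥ 4 vertices and tw(G) ≥ 3. The upper and lower bounds meet at 3, so that is the treewidth.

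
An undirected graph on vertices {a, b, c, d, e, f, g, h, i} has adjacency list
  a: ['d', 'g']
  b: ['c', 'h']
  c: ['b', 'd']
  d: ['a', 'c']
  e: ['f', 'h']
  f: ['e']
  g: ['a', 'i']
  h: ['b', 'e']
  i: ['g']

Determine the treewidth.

1

A width-1 tree decomposition is:
Bags: B1 = {e, f}  B2 = {e, h}  B3 = {b, h}  B4 = {b, c}  B5 = {c, d}  B6 = {a, d}  B7 = {a, g}  B8 = {g, i}
Tree: B1–B2, B2–B3, B3–B4, B4–B5, B5–B6, B6–B7, B7–B8
Each bag holds 2 vertices, so the decomposition has width 1, which upper-bounds the treewidth. G has an edge, so its treewidth is at least 1. Combining the bounds, tw(G) = 1.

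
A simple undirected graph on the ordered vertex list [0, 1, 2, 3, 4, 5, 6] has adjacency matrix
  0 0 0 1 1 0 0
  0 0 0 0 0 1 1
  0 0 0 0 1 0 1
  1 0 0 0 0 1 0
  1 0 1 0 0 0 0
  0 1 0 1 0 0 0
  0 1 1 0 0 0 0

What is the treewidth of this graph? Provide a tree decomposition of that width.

Treewidth 2.
Bags: B1 = {1, 3, 5}  B2 = {1, 3, 6}  B3 = {2, 3, 6}  B4 = {2, 3, 4}  B5 = {0, 3, 4}
Tree: B1–B2, B2–B3, B3–B4, B4–B5

Every bag has size at most 3, so the width is 3 − 1 = 2 and tw(G) ≤ 2. The edges 3–5–1–6–2–4–0–3 form a cycle, so G is not a tree and its treewidth is at least 2. Therefore the treewidth is 2.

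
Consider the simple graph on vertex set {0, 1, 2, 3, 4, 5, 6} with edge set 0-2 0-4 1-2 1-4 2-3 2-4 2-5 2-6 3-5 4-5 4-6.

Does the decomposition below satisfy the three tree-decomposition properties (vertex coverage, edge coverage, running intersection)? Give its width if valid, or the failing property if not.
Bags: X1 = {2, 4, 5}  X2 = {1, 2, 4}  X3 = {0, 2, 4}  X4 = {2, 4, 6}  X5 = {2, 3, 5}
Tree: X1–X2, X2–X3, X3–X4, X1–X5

Every vertex of G appears in some bag (union = {0, 1, 2, 3, 4, 5, 6}); every edge is covered by a bag; and for each vertex v the set of bags containing v is connected in the bag tree. The decomposition is therefore valid. The largest bag has 3 vertices, so the width is 2.

Yes; width 2.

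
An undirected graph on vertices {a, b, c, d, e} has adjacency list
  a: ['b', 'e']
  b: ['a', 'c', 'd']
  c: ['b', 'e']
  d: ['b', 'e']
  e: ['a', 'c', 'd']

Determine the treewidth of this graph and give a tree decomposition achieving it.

Treewidth 2.
One such decomposition:
Bags: B1 = {b, c, e}  B2 = {b, d, e}  B3 = {a, b, e}
Tree: B1–B2, B2–B3

Every bag has size at most 3, so the width is 3 − 1 = 2 and tw(G) ≤ 2. Since c–b–d–e–c is a cycle in G, G is not acyclic. Forests are exactly the graphs of treewidth ≤ 1, so tw(G) ≥ 2. Combining the bounds, tw(G) = 2.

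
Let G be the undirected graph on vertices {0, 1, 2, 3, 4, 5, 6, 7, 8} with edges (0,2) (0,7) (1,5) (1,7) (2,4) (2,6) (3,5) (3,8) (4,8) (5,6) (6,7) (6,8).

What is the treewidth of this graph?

A width-3 tree decomposition is:
Bags: B1 = {1, 3, 5, 7}  B2 = {3, 5, 6, 7}  B3 = {3, 6, 7, 8}  B4 = {0, 6, 7, 8}  B5 = {0, 2, 6, 8}  B6 = {0, 2, 4, 8}
Tree: B1–B2, B2–B3, B3–B4, B4–B5, B5–B6
Each bag holds 4 vertices, so the decomposition has width 3, which upper-bounds the treewidth. For the lower bound: the 4 vertex sets {1,3,5}, {7}, {6}, {0,2,4,8} are disjoint, each induces a connected subgraph, and every pair is joined by at least one edge of G. Contracting each set to a single vertex therefore yields K_{4} as a minor, and since treewidth is minor-monotone, tw(G) ≥ tw(K_{4}) = 3. The upper and lower bounds meet at 3, so that is the treewidth.

3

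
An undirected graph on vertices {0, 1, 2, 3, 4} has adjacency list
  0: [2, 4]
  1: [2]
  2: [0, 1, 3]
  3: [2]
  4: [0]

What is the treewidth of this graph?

A width-1 tree decomposition is:
Bags: B1 = {0, 2}  B2 = {1, 2}  B3 = {0, 4}  B4 = {2, 3}
Tree: B1–B2, B1–B3, B1–B4
Every bag has size at most 2, so the width is 2 − 1 = 1 and tw(G) ≤ 1. Since G has at least one edge (e.g. 2–0), it is not an edgeless graph, so tw(G) ≥ 1. The upper and lower bounds meet at 1, so that is the treewidth.

1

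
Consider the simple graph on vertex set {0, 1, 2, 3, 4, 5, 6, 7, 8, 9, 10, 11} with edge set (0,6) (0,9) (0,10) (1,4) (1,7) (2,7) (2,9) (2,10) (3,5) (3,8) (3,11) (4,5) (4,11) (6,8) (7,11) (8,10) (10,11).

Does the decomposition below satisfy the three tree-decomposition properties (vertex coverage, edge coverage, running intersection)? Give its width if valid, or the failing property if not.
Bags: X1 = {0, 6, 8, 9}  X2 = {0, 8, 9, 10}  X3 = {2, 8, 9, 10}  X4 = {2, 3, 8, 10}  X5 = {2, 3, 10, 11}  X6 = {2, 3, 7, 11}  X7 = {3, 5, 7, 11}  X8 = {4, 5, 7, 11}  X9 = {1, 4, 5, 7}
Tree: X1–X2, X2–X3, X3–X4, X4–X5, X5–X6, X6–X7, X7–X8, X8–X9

Yes; width 3.

Every vertex of G appears in some bag (union = {0, 1, 2, 3, 4, 5, 6, 7, 8, 9, 10, 11}); every edge is covered by a bag; and for each vertex v the set of bags containing v is connected in the bag tree. The decomposition is therefore valid. The largest bag has 4 vertices, so the width is 3.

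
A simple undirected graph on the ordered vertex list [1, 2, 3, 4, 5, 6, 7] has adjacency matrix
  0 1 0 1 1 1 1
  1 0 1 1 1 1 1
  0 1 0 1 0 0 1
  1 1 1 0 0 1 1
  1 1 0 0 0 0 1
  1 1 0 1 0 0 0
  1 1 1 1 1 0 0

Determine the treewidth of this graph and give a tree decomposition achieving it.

Every bag has size at most 4, so the width is 4 − 1 = 3 and tw(G) ≤ 3. For the lower bound, the 4 vertices {1, 2, 4, 6} are pairwise adjacent, and any tree decomposition puts a clique entirely inside one bag — forcing width ≥ 3. The upper and lower bounds meet at 3, so that is the treewidth.

Treewidth 3.
One such decomposition:
Bags: B1 = {1, 2, 4, 6}  B2 = {1, 2, 4, 7}  B3 = {1, 2, 5, 7}  B4 = {2, 3, 4, 7}
Tree: B1–B2, B2–B3, B2–B4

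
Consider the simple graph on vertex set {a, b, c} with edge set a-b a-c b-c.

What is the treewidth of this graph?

A width-2 tree decomposition is:
Bags: B1 = {a, b, c}
Tree: (single bag)
With just one bag of size 3, the width is 3 − 1 = 2, so tw(G) ≤ 2. Conversely, {a, b, c} is a clique of size 3, and the vertices of any clique must share a bag in every tree decomposition; so some bag has ≥ 3 vertices and tw(G) ≥ 2. Therefore the treewidth is 2.

2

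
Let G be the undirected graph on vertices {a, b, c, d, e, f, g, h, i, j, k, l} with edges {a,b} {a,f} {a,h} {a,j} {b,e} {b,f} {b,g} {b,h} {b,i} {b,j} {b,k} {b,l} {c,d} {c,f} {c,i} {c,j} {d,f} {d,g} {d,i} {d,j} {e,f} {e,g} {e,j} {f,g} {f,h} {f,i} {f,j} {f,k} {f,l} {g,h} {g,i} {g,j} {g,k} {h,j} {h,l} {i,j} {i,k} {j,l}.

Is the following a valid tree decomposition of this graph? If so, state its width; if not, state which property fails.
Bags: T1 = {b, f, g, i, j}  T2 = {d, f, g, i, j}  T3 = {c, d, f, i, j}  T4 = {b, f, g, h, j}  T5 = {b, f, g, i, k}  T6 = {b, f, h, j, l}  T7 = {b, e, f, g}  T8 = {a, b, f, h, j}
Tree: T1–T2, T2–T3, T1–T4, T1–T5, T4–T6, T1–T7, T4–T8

No — edge (j,e) lies in no bag.

A tree decomposition must satisfy three properties: every vertex lies in some bag; for every edge, both endpoints lie together in some bag; and for every vertex, the bags containing it form a connected subtree. Here edge (j,e) lies in no bag, so the decomposition is invalid.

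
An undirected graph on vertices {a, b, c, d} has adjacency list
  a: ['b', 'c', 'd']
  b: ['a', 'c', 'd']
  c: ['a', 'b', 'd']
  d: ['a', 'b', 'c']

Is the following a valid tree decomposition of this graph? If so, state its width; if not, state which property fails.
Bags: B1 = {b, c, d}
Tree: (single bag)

No — vertex a appears in no bag.

A tree decomposition must satisfy three properties: every vertex lies in some bag; for every edge, both endpoints lie together in some bag; and for every vertex, the bags containing it form a connected subtree. Here vertex a appears in no bag, so the decomposition is invalid.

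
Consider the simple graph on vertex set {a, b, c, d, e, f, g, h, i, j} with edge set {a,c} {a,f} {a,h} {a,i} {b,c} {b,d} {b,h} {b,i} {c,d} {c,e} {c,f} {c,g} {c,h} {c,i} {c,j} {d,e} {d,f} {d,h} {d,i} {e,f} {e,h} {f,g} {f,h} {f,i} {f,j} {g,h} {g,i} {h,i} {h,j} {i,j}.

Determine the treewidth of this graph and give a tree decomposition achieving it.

Every bag has size at most 5, so the width is 5 − 1 = 4 and tw(G) ≤ 4. Conversely, {c, d, e, f, h} is a clique of size 5, and the vertices of any clique must share a bag in every tree decomposition; so some bag has ≥ 5 vertices and tw(G) ≥ 4. Hence tw(G) = 4 exactly.

Treewidth 4.
Bags: B1 = {c, f, g, h, i}  B2 = {c, d, f, h, i}  B3 = {a, c, f, h, i}  B4 = {b, c, d, h, i}  B5 = {c, d, e, f, h}  B6 = {c, f, h, i, j}
Tree: B1–B2, B2–B3, B2–B4, B2–B5, B2–B6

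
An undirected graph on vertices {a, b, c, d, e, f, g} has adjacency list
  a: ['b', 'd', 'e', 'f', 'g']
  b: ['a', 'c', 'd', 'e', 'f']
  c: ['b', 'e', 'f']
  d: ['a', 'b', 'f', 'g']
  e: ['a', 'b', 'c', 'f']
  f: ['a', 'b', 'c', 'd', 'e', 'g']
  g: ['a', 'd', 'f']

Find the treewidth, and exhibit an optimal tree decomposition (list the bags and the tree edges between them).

The largest bag has 4 vertices, giving width 3; this decomposition certifies tw(G) ≤ 3. On the other hand G contains the 4-clique {a, d, f, g}. A clique must lie in a single bag of any decomposition, so no decomposition can have width below 3. Therefore the treewidth is 3.

Treewidth 3.
One such decomposition:
Bags: B1 = {a, d, f, g}  B2 = {a, b, d, f}  B3 = {a, b, e, f}  B4 = {b, c, e, f}
Tree: B1–B2, B2–B3, B3–B4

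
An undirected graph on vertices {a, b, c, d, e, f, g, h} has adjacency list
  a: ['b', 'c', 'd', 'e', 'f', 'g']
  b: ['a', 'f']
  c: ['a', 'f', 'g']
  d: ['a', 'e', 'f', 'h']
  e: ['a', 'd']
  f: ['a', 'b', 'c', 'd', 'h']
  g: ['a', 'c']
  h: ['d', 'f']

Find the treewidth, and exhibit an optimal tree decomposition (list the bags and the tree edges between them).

Each bag holds 3 vertices, so the decomposition has width 2, which upper-bounds the treewidth. Conversely, {d, f, h} is a clique of size 3, and the vertices of any clique must share a bag in every tree decomposition; so some bag has ≥ 3 vertices and tw(G) ≥ 2. The upper and lower bounds meet at 2, so that is the treewidth.

Treewidth 2.
One optimal decomposition is:
Bags: B1 = {a, b, f}  B2 = {a, c, f}  B3 = {a, d, f}  B4 = {a, d, e}  B5 = {d, f, h}  B6 = {a, c, g}
Tree: B1–B2, B2–B3, B3–B4, B3–B5, B2–B6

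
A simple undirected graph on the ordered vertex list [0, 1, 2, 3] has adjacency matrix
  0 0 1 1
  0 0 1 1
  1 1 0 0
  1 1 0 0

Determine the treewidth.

2

A width-2 tree decomposition is:
Bags: B1 = {0, 1, 3}  B2 = {0, 1, 2}
Tree: B1–B2
The largest bag has 3 vertices, giving width 2; this decomposition certifies tw(G) ≤ 2. For the lower bound, G contains the cycle 0–3–1–2–0, so G is not a forest; only forests have treewidth ≤ 1, hence tw(G) ≥ 2. Combining the bounds, tw(G) = 2.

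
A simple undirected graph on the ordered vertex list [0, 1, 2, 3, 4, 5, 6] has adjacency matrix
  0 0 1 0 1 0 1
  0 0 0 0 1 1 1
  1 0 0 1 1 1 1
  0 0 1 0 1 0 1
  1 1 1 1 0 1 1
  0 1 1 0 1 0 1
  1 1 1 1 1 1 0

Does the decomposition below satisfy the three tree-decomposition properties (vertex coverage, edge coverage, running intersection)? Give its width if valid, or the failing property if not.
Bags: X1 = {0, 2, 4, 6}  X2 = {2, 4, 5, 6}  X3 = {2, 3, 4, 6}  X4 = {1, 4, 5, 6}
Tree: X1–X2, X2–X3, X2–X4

Yes; width 3.

Every vertex of G appears in some bag (union = {0, 1, 2, 3, 4, 5, 6}); every edge is covered by a bag; and for each vertex v the set of bags containing v is connected in the bag tree. The decomposition is therefore valid. The largest bag has 4 vertices, so the width is 3.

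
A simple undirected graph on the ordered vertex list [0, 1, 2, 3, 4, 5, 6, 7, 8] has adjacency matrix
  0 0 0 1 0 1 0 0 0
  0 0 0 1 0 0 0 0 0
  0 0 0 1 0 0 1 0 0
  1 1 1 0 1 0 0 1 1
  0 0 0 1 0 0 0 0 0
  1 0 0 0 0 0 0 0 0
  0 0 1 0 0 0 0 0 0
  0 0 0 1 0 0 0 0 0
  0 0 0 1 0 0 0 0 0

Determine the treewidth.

A width-1 tree decomposition is:
Bags: B1 = {2, 3}  B2 = {0, 3}  B3 = {3, 8}  B4 = {3, 4}  B5 = {1, 3}  B6 = {2, 6}  B7 = {3, 7}  B8 = {0, 5}
Tree: B1–B2, B1–B3, B3–B4, B1–B5, B1–B6, B2–B7, B2–B8
Every bag has size at most 2, so the width is 2 − 1 = 1 and tw(G) ≤ 1. G has an edge, so its treewidth is at least 1. Therefore the treewidth is 1.

1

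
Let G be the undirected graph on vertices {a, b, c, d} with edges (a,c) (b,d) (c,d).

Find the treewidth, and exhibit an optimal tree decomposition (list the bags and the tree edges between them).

Each bag holds 2 vertices, so the decomposition has width 1, which upper-bounds the treewidth. G has an edge, so its treewidth is at least 1. The upper and lower bounds meet at 1, so that is the treewidth.

Treewidth 1.
One such decomposition:
Bags: B1 = {c, d}  B2 = {a, c}  B3 = {b, d}
Tree: B1–B2, B1–B3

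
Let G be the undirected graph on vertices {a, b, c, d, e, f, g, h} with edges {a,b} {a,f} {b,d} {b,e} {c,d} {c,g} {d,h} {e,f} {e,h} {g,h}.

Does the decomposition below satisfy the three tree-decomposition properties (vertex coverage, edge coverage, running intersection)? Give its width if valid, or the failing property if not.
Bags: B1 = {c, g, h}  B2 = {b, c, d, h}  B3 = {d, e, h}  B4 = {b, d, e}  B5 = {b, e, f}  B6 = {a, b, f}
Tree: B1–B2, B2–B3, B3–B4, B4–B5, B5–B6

A tree decomposition must satisfy three properties: every vertex lies in some bag; for every edge, both endpoints lie together in some bag; and for every vertex, the bags containing it form a connected subtree. Here bags containing vertex b are not connected in the tree, so the decomposition is invalid.

No — bags containing vertex b are not connected in the tree.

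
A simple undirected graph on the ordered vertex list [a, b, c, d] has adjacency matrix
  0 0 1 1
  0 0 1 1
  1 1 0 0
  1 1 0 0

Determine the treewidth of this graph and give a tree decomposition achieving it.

Treewidth 2.
One optimal decomposition is:
Bags: B1 = {a, b, d}  B2 = {a, b, c}
Tree: B1–B2

Every bag has size at most 3, so the width is 3 − 1 = 2 and tw(G) ≤ 2. Since a–d–b–c–a is a cycle in G, G is not acyclic. Forests are exactly the graphs of treewidth ≤ 1, so tw(G) ≥ 2. The upper and lower bounds meet at 2, so that is the treewidth.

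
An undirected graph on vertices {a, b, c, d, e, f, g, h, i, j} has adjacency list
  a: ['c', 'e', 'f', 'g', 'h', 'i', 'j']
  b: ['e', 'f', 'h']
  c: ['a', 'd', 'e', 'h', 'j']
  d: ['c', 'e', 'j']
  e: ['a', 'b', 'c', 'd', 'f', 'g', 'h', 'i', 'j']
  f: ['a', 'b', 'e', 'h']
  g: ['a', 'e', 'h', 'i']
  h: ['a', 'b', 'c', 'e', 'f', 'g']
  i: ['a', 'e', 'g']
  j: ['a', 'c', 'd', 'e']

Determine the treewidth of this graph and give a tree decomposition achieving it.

The largest bag has 4 vertices, giving width 3; this decomposition certifies tw(G) ≤ 3. For the lower bound, the 4 vertices {c, d, e, j} are pairwise adjacent, and any tree decomposition puts a clique entirely inside one bag — forcing width ≥ 3. Combining the bounds, tw(G) = 3.

Treewidth 3.
One optimal decomposition is:
Bags: B1 = {b, e, f, h}  B2 = {a, e, f, h}  B3 = {a, e, g, h}  B4 = {a, e, g, i}  B5 = {a, c, e, h}  B6 = {a, c, e, j}  B7 = {c, d, e, j}
Tree: B1–B2, B2–B3, B3–B4, B2–B5, B5–B6, B6–B7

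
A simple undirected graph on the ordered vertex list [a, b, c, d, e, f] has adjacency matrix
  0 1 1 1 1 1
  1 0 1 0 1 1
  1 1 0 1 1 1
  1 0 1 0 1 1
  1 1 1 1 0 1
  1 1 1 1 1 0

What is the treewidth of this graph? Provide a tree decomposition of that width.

Treewidth 4.
One optimal decomposition is:
Bags: B1 = {a, b, c, e, f}  B2 = {a, c, d, e, f}
Tree: B1–B2

Each bag holds 5 vertices, so the decomposition has width 4, which upper-bounds the treewidth. Conversely, {a, c, d, e, f} is a clique of size 5, and the vertices of any clique must share a bag in every tree decomposition; so some bag has ≥ 5 vertices and tw(G) ≥ 4. Combining the bounds, tw(G) = 4.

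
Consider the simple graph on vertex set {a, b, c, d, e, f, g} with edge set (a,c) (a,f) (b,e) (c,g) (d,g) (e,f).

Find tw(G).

1

A width-1 tree decomposition is:
Bags: B1 = {d, g}  B2 = {c, g}  B3 = {a, c}  B4 = {a, f}  B5 = {e, f}  B6 = {b, e}
Tree: B1–B2, B2–B3, B3–B4, B4–B5, B5–B6
The largest bag has 2 vertices, giving width 1; this decomposition certifies tw(G) ≤ 1. G has an edge, so its treewidth is at least 1. Hence tw(G) = 1 exactly.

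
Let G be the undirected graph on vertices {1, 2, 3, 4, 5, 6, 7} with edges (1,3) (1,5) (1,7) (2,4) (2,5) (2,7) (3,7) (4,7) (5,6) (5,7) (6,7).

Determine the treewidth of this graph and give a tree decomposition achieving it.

The largest bag has 3 vertices, giving width 2; this decomposition certifies tw(G) ≤ 2. On the other hand G contains the 3-clique {1, 3, 7}. A clique must lie in a single bag of any decomposition, so no decomposition can have width below 2. The upper and lower bounds meet at 2, so that is the treewidth.

Treewidth 2.
One optimal decomposition is:
Bags: B1 = {5, 6, 7}  B2 = {1, 5, 7}  B3 = {2, 5, 7}  B4 = {1, 3, 7}  B5 = {2, 4, 7}
Tree: B1–B2, B2–B3, B2–B4, B3–B5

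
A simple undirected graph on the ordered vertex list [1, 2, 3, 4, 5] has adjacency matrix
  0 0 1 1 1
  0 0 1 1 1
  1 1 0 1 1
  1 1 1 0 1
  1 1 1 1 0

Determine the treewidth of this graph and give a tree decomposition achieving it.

Treewidth 3.
One optimal decomposition is:
Bags: B1 = {1, 3, 4, 5}  B2 = {2, 3, 4, 5}
Tree: B1–B2

Each bag holds 4 vertices, so the decomposition has width 3, which upper-bounds the treewidth. For the lower bound, the 4 vertices {1, 3, 4, 5} are pairwise adjacent, and any tree decomposition puts a clique entirely inside one bag — forcing width ≥ 3. Hence tw(G) = 3 exactly.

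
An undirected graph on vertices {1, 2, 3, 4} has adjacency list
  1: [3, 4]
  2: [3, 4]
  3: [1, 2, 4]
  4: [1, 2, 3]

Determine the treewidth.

2

A width-2 tree decomposition is:
Bags: B1 = {2, 3, 4}  B2 = {1, 3, 4}
Tree: B1–B2
Each bag holds 3 vertices, so the decomposition has width 2, which upper-bounds the treewidth. On the other hand G contains the 3-clique {1, 3, 4}. A clique must lie in a single bag of any decomposition, so no decomposition can have width below 2. Combining the bounds, tw(G) = 2.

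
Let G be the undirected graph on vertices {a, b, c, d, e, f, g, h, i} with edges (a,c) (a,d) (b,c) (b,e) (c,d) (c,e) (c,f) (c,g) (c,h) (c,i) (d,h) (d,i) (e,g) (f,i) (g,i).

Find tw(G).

A width-2 tree decomposition is:
Bags: B1 = {a, c, d}  B2 = {c, d, h}  B3 = {c, d, i}  B4 = {c, g, i}  B5 = {c, e, g}  B6 = {c, f, i}  B7 = {b, c, e}
Tree: B1–B2, B1–B3, B3–B4, B4–B5, B4–B6, B5–B7
The largest bag has 3 vertices, giving width 2; this decomposition certifies tw(G) ≤ 2. For the lower bound, the 3 vertices {c, d, h} are pairwise adjacent, and any tree decomposition puts a clique entirely inside one bag — forcing width ≥ 2. The upper and lower bounds meet at 2, so that is the treewidth.

2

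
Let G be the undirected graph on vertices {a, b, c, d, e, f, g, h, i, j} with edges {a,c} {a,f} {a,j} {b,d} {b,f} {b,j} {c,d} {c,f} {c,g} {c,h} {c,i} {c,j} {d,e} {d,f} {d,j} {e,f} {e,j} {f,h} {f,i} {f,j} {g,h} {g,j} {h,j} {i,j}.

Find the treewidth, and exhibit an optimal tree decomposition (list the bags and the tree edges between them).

Each bag holds 4 vertices, so the decomposition has width 3, which upper-bounds the treewidth. For the lower bound, the 4 vertices {c, g, h, j} are pairwise adjacent, and any tree decomposition puts a clique entirely inside one bag — forcing width ≥ 3. Therefore the treewidth is 3.

Treewidth 3.
One such decomposition:
Bags: B1 = {a, c, f, j}  B2 = {c, f, i, j}  B3 = {c, f, h, j}  B4 = {c, d, f, j}  B5 = {d, e, f, j}  B6 = {b, d, f, j}  B7 = {c, g, h, j}
Tree: B1–B2, B2–B3, B2–B4, B4–B5, B5–B6, B3–B7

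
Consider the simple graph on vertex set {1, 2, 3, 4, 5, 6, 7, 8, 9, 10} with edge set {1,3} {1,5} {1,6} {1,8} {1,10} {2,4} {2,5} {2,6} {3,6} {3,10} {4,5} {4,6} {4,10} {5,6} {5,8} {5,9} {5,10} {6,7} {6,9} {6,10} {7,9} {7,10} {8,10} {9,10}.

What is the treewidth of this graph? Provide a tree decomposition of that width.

Each bag holds 4 vertices, so the decomposition has width 3, which upper-bounds the treewidth. For the lower bound, the 4 vertices {1, 5, 8, 10} are pairwise adjacent, and any tree decomposition puts a clique entirely inside one bag — forcing width ≥ 3. Combining the bounds, tw(G) = 3.

Treewidth 3.
One optimal decomposition is:
Bags: B1 = {6, 7, 9, 10}  B2 = {5, 6, 9, 10}  B3 = {1, 5, 6, 10}  B4 = {4, 5, 6, 10}  B5 = {2, 4, 5, 6}  B6 = {1, 5, 8, 10}  B7 = {1, 3, 6, 10}
Tree: B1–B2, B2–B3, B2–B4, B4–B5, B3–B6, B3–B7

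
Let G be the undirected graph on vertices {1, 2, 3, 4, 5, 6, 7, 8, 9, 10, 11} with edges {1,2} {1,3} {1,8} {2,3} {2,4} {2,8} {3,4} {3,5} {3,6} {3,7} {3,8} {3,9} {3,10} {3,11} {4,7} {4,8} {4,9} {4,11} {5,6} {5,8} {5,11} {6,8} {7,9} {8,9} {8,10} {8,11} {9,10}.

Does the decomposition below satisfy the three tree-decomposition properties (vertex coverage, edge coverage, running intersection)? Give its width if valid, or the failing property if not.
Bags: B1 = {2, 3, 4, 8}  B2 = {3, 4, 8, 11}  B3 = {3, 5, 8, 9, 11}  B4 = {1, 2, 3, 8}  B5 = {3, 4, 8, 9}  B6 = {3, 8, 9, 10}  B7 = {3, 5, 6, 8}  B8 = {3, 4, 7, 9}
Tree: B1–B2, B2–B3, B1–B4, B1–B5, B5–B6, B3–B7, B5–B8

A tree decomposition must satisfy three properties: every vertex lies in some bag; for every edge, both endpoints lie together in some bag; and for every vertex, the bags containing it form a connected subtree. Here bags containing vertex 9 are not connected in the tree, so the decomposition is invalid.

No — bags containing vertex 9 are not connected in the tree.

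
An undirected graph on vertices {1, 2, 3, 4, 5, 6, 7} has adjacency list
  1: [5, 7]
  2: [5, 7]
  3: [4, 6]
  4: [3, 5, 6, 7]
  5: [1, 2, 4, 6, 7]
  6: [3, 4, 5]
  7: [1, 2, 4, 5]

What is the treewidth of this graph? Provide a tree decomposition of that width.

Treewidth 2.
One optimal decomposition is:
Bags: B1 = {4, 5, 6}  B2 = {4, 5, 7}  B3 = {3, 4, 6}  B4 = {1, 5, 7}  B5 = {2, 5, 7}
Tree: B1–B2, B1–B3, B2–B4, B2–B5

Every bag has size at most 3, so the width is 3 − 1 = 2 and tw(G) ≤ 2. For the lower bound, the 3 vertices {3, 4, 6} are pairwise adjacent, and any tree decomposition puts a clique entirely inside one bag — forcing width ≥ 2. Hence tw(G) = 2 exactly.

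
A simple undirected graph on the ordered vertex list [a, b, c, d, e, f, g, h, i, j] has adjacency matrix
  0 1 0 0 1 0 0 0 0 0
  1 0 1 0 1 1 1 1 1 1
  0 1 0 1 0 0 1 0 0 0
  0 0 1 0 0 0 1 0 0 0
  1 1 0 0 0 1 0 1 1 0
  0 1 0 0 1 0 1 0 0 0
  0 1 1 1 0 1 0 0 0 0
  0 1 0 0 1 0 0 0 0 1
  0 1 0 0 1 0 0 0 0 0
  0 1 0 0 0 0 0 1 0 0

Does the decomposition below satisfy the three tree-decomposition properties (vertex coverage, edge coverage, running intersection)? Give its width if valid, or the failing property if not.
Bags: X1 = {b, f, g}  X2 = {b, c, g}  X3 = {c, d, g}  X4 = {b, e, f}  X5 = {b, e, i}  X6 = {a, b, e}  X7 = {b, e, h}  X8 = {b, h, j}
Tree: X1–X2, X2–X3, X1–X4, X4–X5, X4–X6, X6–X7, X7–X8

Yes; width 2.

Vertex coverage: the bags together contain {a, b, c, d, e, f, g, h, i, j}, the full vertex set. Edge coverage: each edge of G has both endpoints in at least one bag. Running intersection: for every vertex, the bags containing it form a connected subtree. All three properties hold, so this is a valid tree decomposition of width max|bag| − 1 = 2, and hence tw(G) ≤ 2.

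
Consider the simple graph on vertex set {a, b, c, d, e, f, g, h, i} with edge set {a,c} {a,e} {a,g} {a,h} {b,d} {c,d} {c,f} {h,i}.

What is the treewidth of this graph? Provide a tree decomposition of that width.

Every bag has size at most 2, so the width is 2 − 1 = 1 and tw(G) ≤ 1. Since G has at least one edge (e.g. a–c), it is not an edgeless graph, so tw(G) ≥ 1. Hence tw(G) = 1 exactly.

Treewidth 1.
Bags: B1 = {a, c}  B2 = {c, d}  B3 = {b, d}  B4 = {a, g}  B5 = {a, h}  B6 = {c, f}  B7 = {a, e}  B8 = {h, i}
Tree: B1–B2, B2–B3, B1–B4, B4–B5, B2–B6, B5–B7, B5–B8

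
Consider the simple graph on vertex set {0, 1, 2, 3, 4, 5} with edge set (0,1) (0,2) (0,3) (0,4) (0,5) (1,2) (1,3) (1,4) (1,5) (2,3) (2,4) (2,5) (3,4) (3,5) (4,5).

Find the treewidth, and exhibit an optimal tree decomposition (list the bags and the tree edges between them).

With just one bag of size 6, the width is 6 − 1 = 5, so tw(G) ≤ 5. On the other hand G contains the 6-clique {0, 1, 2, 3, 4, 5}. A clique must lie in a single bag of any decomposition, so no decomposition can have width below 5. Combining the bounds, tw(G) = 5.

Treewidth 5.
One optimal decomposition is:
Bags: B1 = {0, 1, 2, 3, 4, 5}
Tree: (single bag)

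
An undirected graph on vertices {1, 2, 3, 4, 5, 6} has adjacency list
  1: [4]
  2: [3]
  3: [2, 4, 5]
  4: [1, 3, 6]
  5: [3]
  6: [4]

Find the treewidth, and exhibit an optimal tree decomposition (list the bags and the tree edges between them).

Treewidth 1.
One optimal decomposition is:
Bags: B1 = {3, 4}  B2 = {3, 5}  B3 = {2, 3}  B4 = {4, 6}  B5 = {1, 4}
Tree: B1–B2, B2–B3, B1–B4, B4–B5

Every bag has size at most 2, so the width is 2 − 1 = 1 and tw(G) ≤ 1. Since G has at least one edge (e.g. 4–3), it is not an edgeless graph, so tw(G) ≥ 1. The upper and lower bounds meet at 1, so that is the treewidth.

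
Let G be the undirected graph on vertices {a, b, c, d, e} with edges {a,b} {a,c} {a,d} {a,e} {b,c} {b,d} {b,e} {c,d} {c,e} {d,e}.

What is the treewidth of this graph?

A width-4 tree decomposition is:
Bags: B1 = {a, b, c, d, e}
Tree: (single bag)
With just one bag of size 5, the width is 5 − 1 = 4, so tw(G) ≤ 4. Conversely, {a, b, c, d, e} is a clique of size 5, and the vertices of any clique must share a bag in every tree decomposition; so some bag has ≥ 5 vertices and tw(G) ≥ 4. Therefore the treewidth is 4.

4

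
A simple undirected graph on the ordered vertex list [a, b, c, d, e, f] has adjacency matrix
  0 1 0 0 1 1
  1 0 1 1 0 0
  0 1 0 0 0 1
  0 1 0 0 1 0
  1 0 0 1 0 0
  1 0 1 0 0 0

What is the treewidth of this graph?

2

A width-2 tree decomposition is:
Bags: B1 = {b, d, e}  B2 = {a, b, e}  B3 = {a, b, c}  B4 = {a, c, f}
Tree: B1–B2, B2–B3, B3–B4
The largest bag has 3 vertices, giving width 2; this decomposition certifies tw(G) ≤ 2. For the lower bound, G contains the cycle d–e–a–b–d, so G is not a forest; only forests have treewidth ≤ 1, hence tw(G) ≥ 2. Combining the bounds, tw(G) = 2.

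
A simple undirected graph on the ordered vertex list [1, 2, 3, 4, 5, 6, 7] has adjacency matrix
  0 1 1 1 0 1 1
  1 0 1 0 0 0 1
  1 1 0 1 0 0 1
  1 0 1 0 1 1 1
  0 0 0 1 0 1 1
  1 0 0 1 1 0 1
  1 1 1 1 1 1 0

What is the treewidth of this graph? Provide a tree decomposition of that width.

Each bag holds 4 vertices, so the decomposition has width 3, which upper-bounds the treewidth. For the lower bound, the 4 vertices {1, 2, 3, 7} are pairwise adjacent, and any tree decomposition puts a clique entirely inside one bag — forcing width ≥ 3. Combining the bounds, tw(G) = 3.

Treewidth 3.
One such decomposition:
Bags: B1 = {1, 4, 6, 7}  B2 = {4, 5, 6, 7}  B3 = {1, 3, 4, 7}  B4 = {1, 2, 3, 7}
Tree: B1–B2, B1–B3, B3–B4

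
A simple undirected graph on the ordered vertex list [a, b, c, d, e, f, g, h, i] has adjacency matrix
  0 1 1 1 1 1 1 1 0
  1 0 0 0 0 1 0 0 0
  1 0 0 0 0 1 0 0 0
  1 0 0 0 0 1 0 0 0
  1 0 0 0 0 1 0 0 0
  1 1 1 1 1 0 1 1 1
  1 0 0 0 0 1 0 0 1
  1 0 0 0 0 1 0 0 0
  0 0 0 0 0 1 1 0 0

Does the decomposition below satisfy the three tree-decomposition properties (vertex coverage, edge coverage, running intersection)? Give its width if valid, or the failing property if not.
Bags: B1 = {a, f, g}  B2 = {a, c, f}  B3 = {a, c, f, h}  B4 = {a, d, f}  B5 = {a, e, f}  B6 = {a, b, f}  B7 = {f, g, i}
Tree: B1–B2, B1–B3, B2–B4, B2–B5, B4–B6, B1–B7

No — bags containing vertex c are not connected in the tree.

A tree decomposition must satisfy three properties: every vertex lies in some bag; for every edge, both endpoints lie together in some bag; and for every vertex, the bags containing it form a connected subtree. Here bags containing vertex c are not connected in the tree, so the decomposition is invalid.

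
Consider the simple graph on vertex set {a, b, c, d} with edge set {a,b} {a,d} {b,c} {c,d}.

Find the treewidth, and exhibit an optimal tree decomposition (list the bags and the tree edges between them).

Treewidth 2.
One optimal decomposition is:
Bags: B1 = {a, b, c}  B2 = {a, c, d}
Tree: B1–B2

The largest bag has 3 vertices, giving width 2; this decomposition certifies tw(G) ≤ 2. For the lower bound, G contains the cycle c–b–a–d–c, so G is not a forest; only forests have treewidth ≤ 1, hence tw(G) ≥ 2. Therefore the treewidth is 2.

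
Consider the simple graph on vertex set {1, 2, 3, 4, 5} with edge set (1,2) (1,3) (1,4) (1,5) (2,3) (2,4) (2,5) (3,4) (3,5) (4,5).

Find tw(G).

A width-4 tree decomposition is:
Bags: B1 = {1, 2, 3, 4, 5}
Tree: (single bag)
With just one bag of size 5, the width is 5 − 1 = 4, so tw(G) ≤ 4. For the lower bound, the 5 vertices {1, 2, 3, 4, 5} are pairwise adjacent, and any tree decomposition puts a clique entirely inside one bag — forcing width ≥ 4. Combining the bounds, tw(G) = 4.

4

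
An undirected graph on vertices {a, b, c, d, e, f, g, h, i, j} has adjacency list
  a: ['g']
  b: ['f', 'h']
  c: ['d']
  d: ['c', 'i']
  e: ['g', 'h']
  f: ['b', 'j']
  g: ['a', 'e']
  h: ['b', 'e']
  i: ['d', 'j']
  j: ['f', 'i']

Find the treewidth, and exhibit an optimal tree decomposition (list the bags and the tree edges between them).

Every bag has size at most 2, so the width is 2 − 1 = 1 and tw(G) ≤ 1. Since G has at least one edge (e.g. a–g), it is not an edgeless graph, so tw(G) ≥ 1. Combining the bounds, tw(G) = 1.

Treewidth 1.
One such decomposition:
Bags: B1 = {a, g}  B2 = {e, g}  B3 = {e, h}  B4 = {b, h}  B5 = {b, f}  B6 = {f, j}  B7 = {i, j}  B8 = {d, i}  B9 = {c, d}
Tree: B1–B2, B2–B3, B3–B4, B4–B5, B5–B6, B6–B7, B7–B8, B8–B9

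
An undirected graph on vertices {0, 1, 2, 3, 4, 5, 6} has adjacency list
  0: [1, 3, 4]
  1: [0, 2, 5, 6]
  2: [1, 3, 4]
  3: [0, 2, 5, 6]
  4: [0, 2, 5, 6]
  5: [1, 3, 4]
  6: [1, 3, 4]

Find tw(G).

A width-3 tree decomposition is:
Bags: B1 = {1, 3, 4, 6}  B2 = {1, 3, 4, 5}  B3 = {0, 1, 3, 4}  B4 = {1, 2, 3, 4}
Tree: B1–B2, B2–B3, B3–B4
Each bag holds 4 vertices, so the decomposition has width 3, which upper-bounds the treewidth. For the lower bound: the 4 vertex sets {1,6}, {4,5}, {3}, {0} are disjoint, each induces a connected subgraph, and every pair is joined by at least one edge of G. Contracting each set to a single vertex therefore yields K_{4} as a minor, and since treewidth is minor-monotone, tw(G) ≥ tw(K_{4}) = 3. Combining the bounds, tw(G) = 3.

3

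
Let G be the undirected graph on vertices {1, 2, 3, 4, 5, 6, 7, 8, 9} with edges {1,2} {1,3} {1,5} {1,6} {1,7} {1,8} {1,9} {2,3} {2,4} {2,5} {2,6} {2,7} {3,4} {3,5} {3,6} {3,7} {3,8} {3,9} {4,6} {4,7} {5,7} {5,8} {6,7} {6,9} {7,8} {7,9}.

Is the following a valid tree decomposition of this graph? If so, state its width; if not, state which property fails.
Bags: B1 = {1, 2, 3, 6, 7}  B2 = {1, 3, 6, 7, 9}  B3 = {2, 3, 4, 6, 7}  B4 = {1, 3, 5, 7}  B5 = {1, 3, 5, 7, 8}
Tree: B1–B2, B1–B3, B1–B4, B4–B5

A tree decomposition must satisfy three properties: every vertex lies in some bag; for every edge, both endpoints lie together in some bag; and for every vertex, the bags containing it form a connected subtree. Here edge (2,5) lies in no bag, so the decomposition is invalid.

No — edge (2,5) lies in no bag.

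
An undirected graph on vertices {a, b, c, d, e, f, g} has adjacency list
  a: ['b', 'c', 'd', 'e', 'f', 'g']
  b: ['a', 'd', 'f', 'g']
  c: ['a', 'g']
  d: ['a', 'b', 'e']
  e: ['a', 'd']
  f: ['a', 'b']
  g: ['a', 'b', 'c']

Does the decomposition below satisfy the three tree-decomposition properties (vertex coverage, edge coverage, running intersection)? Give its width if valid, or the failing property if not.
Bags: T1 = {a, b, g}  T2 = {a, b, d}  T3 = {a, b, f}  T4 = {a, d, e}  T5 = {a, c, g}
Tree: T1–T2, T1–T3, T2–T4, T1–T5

Vertex coverage: the bags together contain {a, b, c, d, e, f, g}, the full vertex set. Edge coverage: each edge of G has both endpoints in at least one bag. Running intersection: for every vertex, the bags containing it form a connected subtree. All three properties hold, so this is a valid tree decomposition of width max|bag| − 1 = 2, and hence tw(G) ≤ 2.

Yes; width 2.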